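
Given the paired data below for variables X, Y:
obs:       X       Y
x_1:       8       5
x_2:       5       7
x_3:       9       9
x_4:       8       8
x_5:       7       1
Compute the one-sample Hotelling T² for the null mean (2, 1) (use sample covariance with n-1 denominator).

Step 1 — sample mean vector:
  mean(X) = (8 + 5 + 9 + 8 + 7) / 5 = 37/5 = 7.4
  mean(Y) = (5 + 7 + 9 + 8 + 1) / 5 = 30/5 = 6
  x̄ = (7.4, 6),  deviation x̄ - mu_0 = (7.4, 6) - (2, 1) = (5.4, 5).

Step 2 — sample covariance matrix, S[i,j] = (1/(n-1)) · Σ_k (x_{k,i} - mean_i) · (x_{k,j} - mean_j), divisor n-1 = 4:
  S[X,X] = ((0.6)·(0.6) + (-2.4)·(-2.4) + (1.6)·(1.6) + (0.6)·(0.6) + (-0.4)·(-0.4)) / 4 = 9.2/4 = 2.3
  S[X,Y] = ((0.6)·(-1) + (-2.4)·(1) + (1.6)·(3) + (0.6)·(2) + (-0.4)·(-5)) / 4 = 5/4 = 1.25
  S[Y,Y] = ((-1)·(-1) + (1)·(1) + (3)·(3) + (2)·(2) + (-5)·(-5)) / 4 = 40/4 = 10
  S = [[2.3, 1.25],
 [1.25, 10]].

Step 3 — invert S. det(S) = 2.3·10 - (1.25)² = 21.4375.
  S^{-1} = (1/det) · [[d, -b], [-b, a]] = [[0.4665, -0.0583],
 [-0.0583, 0.1073]].

Step 4 — quadratic form (x̄ - mu_0)^T · S^{-1} · (x̄ - mu_0):
  S^{-1} · (x̄ - mu_0) = (2.2274, 0.2216),
  (x̄ - mu_0)^T · [...] = (5.4)·(2.2274) + (5)·(0.2216) = 13.1359.

Step 5 — scale by n: T² = 5 · 13.1359 = 65.6793.

T² ≈ 65.6793


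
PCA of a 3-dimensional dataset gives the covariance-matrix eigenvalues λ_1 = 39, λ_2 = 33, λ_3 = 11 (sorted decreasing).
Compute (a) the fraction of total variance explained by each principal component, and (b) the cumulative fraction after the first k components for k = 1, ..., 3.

Step 1 — total variance = trace(Sigma) = Σ λ_i = 39 + 33 + 11 = 83.

Step 2 — fraction explained by component i = λ_i / Σ λ:
  PC1: 39/83 = 0.4699
  PC2: 33/83 = 0.3976
  PC3: 11/83 = 0.1325

Step 3 — cumulative fraction after k components = (λ_1 + ... + λ_k) / Σ λ:
  k = 1: 39/83 = 0.4699
  k = 2: (39 + 33)/83 = 72/83 = 0.8675
  k = 3: (39 + 33 + 11)/83 = 83/83 = 1

Summary (fraction, with percent):

explained: PC1 0.4699 (46.99%), PC2 0.3976 (39.76%), PC3 0.1325 (13.25%);  cumulative: 0.4699, 0.8675, 1


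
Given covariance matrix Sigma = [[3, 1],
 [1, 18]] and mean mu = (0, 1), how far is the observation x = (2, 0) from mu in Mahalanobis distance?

Step 1 — centre the observation: (x - mu) = (2, -1).

Step 2 — invert Sigma. det(Sigma) = 3·18 - (1)² = 53.
  Sigma^{-1} = (1/det) · [[d, -b], [-b, a]] = [[0.3396, -0.0189],
 [-0.0189, 0.0566]].

Step 3 — form the quadratic (x - mu)^T · Sigma^{-1} · (x - mu):
  Sigma^{-1} · (x - mu) = (0.6981, -0.0943).
  (x - mu)^T · [Sigma^{-1} · (x - mu)] = (2)·(0.6981) + (-1)·(-0.0943) = 1.4906.

Step 4 — take square root: d = √(1.4906) ≈ 1.2209.

d(x, mu) = √(1.4906) ≈ 1.2209


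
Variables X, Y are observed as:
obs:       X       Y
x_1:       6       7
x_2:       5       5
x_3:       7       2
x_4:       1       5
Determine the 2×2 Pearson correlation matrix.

Step 1 — column means:
  mean(X) = (6 + 5 + 7 + 1) / 4 = 19/4 = 4.75
  mean(Y) = (7 + 5 + 2 + 5) / 4 = 19/4 = 4.75

Step 2 — sample variances and covariances s[i,j] = (1/(n-1)) · Σ_k (x_{k,i} - mean_i) · (x_{k,j} - mean_j), with n-1 = 3:
  s[X,X] = ((1.25)·(1.25) + (0.25)·(0.25) + (2.25)·(2.25) + (-3.75)·(-3.75)) / 3 = 20.75/3 = 6.9167
  s[X,Y] = ((1.25)·(2.25) + (0.25)·(0.25) + (2.25)·(-2.75) + (-3.75)·(0.25)) / 3 = -4.25/3 = -1.4167
  s[Y,Y] = ((2.25)·(2.25) + (0.25)·(0.25) + (-2.75)·(-2.75) + (0.25)·(0.25)) / 3 = 12.75/3 = 4.25
  Sample standard deviations s_i = √(s[i,i]):
  s(X) = √(6.9167) = 2.63
  s(Y) = √(4.25) = 2.0616

Step 3 — r_{ij} = s_{ij} / (s_i · s_j):
  r[X,X] = 1 (diagonal).
  r[X,Y] = -1.4167 / (2.63 · 2.0616) = -1.4167 / 5.4218 = -0.2613
  r[Y,Y] = 1 (diagonal).

R is symmetric with unit diagonal. Assembling:

R = [[1, -0.2613],
 [-0.2613, 1]]


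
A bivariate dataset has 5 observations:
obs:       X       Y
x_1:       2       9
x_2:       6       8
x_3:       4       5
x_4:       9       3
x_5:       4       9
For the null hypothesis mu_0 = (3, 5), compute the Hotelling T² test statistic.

Step 1 — sample mean vector:
  mean(X) = (2 + 6 + 4 + 9 + 4) / 5 = 25/5 = 5
  mean(Y) = (9 + 8 + 5 + 3 + 9) / 5 = 34/5 = 6.8
  x̄ = (5, 6.8),  deviation x̄ - mu_0 = (5, 6.8) - (3, 5) = (2, 1.8).

Step 2 — sample covariance matrix, S[i,j] = (1/(n-1)) · Σ_k (x_{k,i} - mean_i) · (x_{k,j} - mean_j), divisor n-1 = 4:
  S[X,X] = ((-3)·(-3) + (1)·(1) + (-1)·(-1) + (4)·(4) + (-1)·(-1)) / 4 = 28/4 = 7
  S[X,Y] = ((-3)·(2.2) + (1)·(1.2) + (-1)·(-1.8) + (4)·(-3.8) + (-1)·(2.2)) / 4 = -21/4 = -5.25
  S[Y,Y] = ((2.2)·(2.2) + (1.2)·(1.2) + (-1.8)·(-1.8) + (-3.8)·(-3.8) + (2.2)·(2.2)) / 4 = 28.8/4 = 7.2
  S = [[7, -5.25],
 [-5.25, 7.2]].

Step 3 — invert S. det(S) = 7·7.2 - (-5.25)² = 22.8375.
  S^{-1} = (1/det) · [[d, -b], [-b, a]] = [[0.3153, 0.2299],
 [0.2299, 0.3065]].

Step 4 — quadratic form (x̄ - mu_0)^T · S^{-1} · (x̄ - mu_0):
  S^{-1} · (x̄ - mu_0) = (1.0443, 1.0115),
  (x̄ - mu_0)^T · [...] = (2)·(1.0443) + (1.8)·(1.0115) = 3.9094.

Step 5 — scale by n: T² = 5 · 3.9094 = 19.5468.

T² ≈ 19.5468


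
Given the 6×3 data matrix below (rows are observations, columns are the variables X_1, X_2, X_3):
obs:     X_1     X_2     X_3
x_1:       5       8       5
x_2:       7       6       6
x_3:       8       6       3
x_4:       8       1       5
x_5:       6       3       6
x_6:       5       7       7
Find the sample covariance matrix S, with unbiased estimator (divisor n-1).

Step 1 — column means:
  mean(X_1) = (5 + 7 + 8 + 8 + 6 + 5) / 6 = 39/6 = 6.5
  mean(X_2) = (8 + 6 + 6 + 1 + 3 + 7) / 6 = 31/6 = 5.1667
  mean(X_3) = (5 + 6 + 3 + 5 + 6 + 7) / 6 = 32/6 = 5.3333

Step 2 — sample covariance S[i,j] = (1/(n-1)) · Σ_k (x_{k,i} - mean_i) · (x_{k,j} - mean_j), with n-1 = 5.
  S[X_1,X_1] = ((-1.5)·(-1.5) + (0.5)·(0.5) + (1.5)·(1.5) + (1.5)·(1.5) + (-0.5)·(-0.5) + (-1.5)·(-1.5)) / 5 = 9.5/5 = 1.9
  S[X_1,X_2] = ((-1.5)·(2.8333) + (0.5)·(0.8333) + (1.5)·(0.8333) + (1.5)·(-4.1667) + (-0.5)·(-2.1667) + (-1.5)·(1.8333)) / 5 = -10.5/5 = -2.1
  S[X_1,X_3] = ((-1.5)·(-0.3333) + (0.5)·(0.6667) + (1.5)·(-2.3333) + (1.5)·(-0.3333) + (-0.5)·(0.6667) + (-1.5)·(1.6667)) / 5 = -6/5 = -1.2
  S[X_2,X_2] = ((2.8333)·(2.8333) + (0.8333)·(0.8333) + (0.8333)·(0.8333) + (-4.1667)·(-4.1667) + (-2.1667)·(-2.1667) + (1.8333)·(1.8333)) / 5 = 34.8333/5 = 6.9667
  S[X_2,X_3] = ((2.8333)·(-0.3333) + (0.8333)·(0.6667) + (0.8333)·(-2.3333) + (-4.1667)·(-0.3333) + (-2.1667)·(0.6667) + (1.8333)·(1.6667)) / 5 = 0.6667/5 = 0.1333
  S[X_3,X_3] = ((-0.3333)·(-0.3333) + (0.6667)·(0.6667) + (-2.3333)·(-2.3333) + (-0.3333)·(-0.3333) + (0.6667)·(0.6667) + (1.6667)·(1.6667)) / 5 = 9.3333/5 = 1.8667

S is symmetric (S[j,i] = S[i,j]). Assembling:

S = [[1.9, -2.1, -1.2],
 [-2.1, 6.9667, 0.1333],
 [-1.2, 0.1333, 1.8667]]


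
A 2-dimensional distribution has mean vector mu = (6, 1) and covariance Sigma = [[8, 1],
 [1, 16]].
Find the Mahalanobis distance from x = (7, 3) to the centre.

Step 1 — centre the observation: (x - mu) = (1, 2).

Step 2 — invert Sigma. det(Sigma) = 8·16 - (1)² = 127.
  Sigma^{-1} = (1/det) · [[d, -b], [-b, a]] = [[0.126, -0.0079],
 [-0.0079, 0.063]].

Step 3 — form the quadratic (x - mu)^T · Sigma^{-1} · (x - mu):
  Sigma^{-1} · (x - mu) = (0.1102, 0.1181).
  (x - mu)^T · [Sigma^{-1} · (x - mu)] = (1)·(0.1102) + (2)·(0.1181) = 0.3465.

Step 4 — take square root: d = √(0.3465) ≈ 0.5886.

d(x, mu) = √(0.3465) ≈ 0.5886


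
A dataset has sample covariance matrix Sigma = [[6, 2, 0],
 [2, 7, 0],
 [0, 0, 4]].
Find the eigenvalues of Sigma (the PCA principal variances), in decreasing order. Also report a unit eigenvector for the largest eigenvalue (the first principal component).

Step 1 — characteristic polynomial p(λ) = det(λI - Sigma) = λ³ - tr·λ² + c_1·λ - det, where tr = trace, c_1 = sum of the principal 2×2 minors, det = det(Sigma):
  tr = 6 + 7 + 4 = 17,
  c_1 = (6·7 - (2)²) + (6·4 - (0)²) + (7·4 - (0)²) = 38 + 24 + 28 = 90,
  det = 6·(7·4 - (0)²) - (2)·((2)·4 - (0)·(0)) + (0)·((2)·(0) - 7·(0)) = 6·(28) - (2)·(8) + (0)·(0) = 152.
  So p(λ) = λ³ - 17λ² + 90λ - 152.
Step 2 — look for an integer root (rational root theorem: any rational root is an integer divisor of 152). Testing λ = 4:
  p(4) = 64 - 272 + 360 - 152 = 0  ✓
  Dividing out (λ - 4): p(λ) = (λ - 4)(λ² - 13λ + 38).
Step 3 — remaining eigenvalues from the quadratic λ² - 13λ + 38 = 0:
  Δ = 13² - 4·38 = 169 - 152 = 17,  λ = (13 ± √17)/2 = (13 ± 4.1231)/2 ≈ 8.5616 or 4.4384.
  Sorted: λ_1 = 8.5616,  λ_2 = 4.4384,  λ_3 = 4  (check: sum = 17 = tr ✓).

Step 4 — unit eigenvector for λ_1 ≈ 8.5616: v spans the null space of (Sigma - λ_1 I), whose rows are
  r_1 = (-2.5616, 2, 0),  r_2 = (2, -1.5616, 0),  r_3 = (0, 0, -4.5616).
  v is orthogonal to every row, so take v ∝ r_1 × r_3 = ((2)·(-4.5616) - (0)·(0), (0)·(0) - (-2.5616)·(-4.5616), (-2.5616)·(0) - (2)·(0)) ≈ (-9.1231, -11.6847, 0).
  Rescale (multiply by -1 so the first nonzero entry is positive): u = (9.1231, 11.6847, 0).
  ||u|| = √((9.1231)² + (11.6847)² + (0)²) = √(219.7623) ≈ 14.8244,  v_1 = u/||u|| ≈ (0.6154, 0.7882, 0) (||v_1|| = 1).

λ_1 = 8.5616,  λ_2 = 4.4384,  λ_3 = 4;  v_1 ≈ (0.6154, 0.7882, 0)


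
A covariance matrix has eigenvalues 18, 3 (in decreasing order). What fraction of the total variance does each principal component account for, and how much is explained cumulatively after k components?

Step 1 — total variance = trace(Sigma) = Σ λ_i = 18 + 3 = 21.

Step 2 — fraction explained by component i = λ_i / Σ λ:
  PC1: 18/21 = 0.8571
  PC2: 3/21 = 0.1429

Step 3 — cumulative fraction after k components = (λ_1 + ... + λ_k) / Σ λ:
  k = 1: 18/21 = 0.8571
  k = 2: (18 + 3)/21 = 21/21 = 1

Summary (fraction, with percent):

explained: PC1 0.8571 (85.71%), PC2 0.1429 (14.29%);  cumulative: 0.8571, 1


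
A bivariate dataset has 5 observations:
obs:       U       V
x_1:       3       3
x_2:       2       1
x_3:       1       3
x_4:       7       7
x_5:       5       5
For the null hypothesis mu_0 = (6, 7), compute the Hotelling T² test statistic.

Step 1 — sample mean vector:
  mean(U) = (3 + 2 + 1 + 7 + 5) / 5 = 18/5 = 3.6
  mean(V) = (3 + 1 + 3 + 7 + 5) / 5 = 19/5 = 3.8
  x̄ = (3.6, 3.8),  deviation x̄ - mu_0 = (3.6, 3.8) - (6, 7) = (-2.4, -3.2).

Step 2 — sample covariance matrix, S[i,j] = (1/(n-1)) · Σ_k (x_{k,i} - mean_i) · (x_{k,j} - mean_j), divisor n-1 = 4:
  S[U,U] = ((-0.6)·(-0.6) + (-1.6)·(-1.6) + (-2.6)·(-2.6) + (3.4)·(3.4) + (1.4)·(1.4)) / 4 = 23.2/4 = 5.8
  S[U,V] = ((-0.6)·(-0.8) + (-1.6)·(-2.8) + (-2.6)·(-0.8) + (3.4)·(3.2) + (1.4)·(1.2)) / 4 = 19.6/4 = 4.9
  S[V,V] = ((-0.8)·(-0.8) + (-2.8)·(-2.8) + (-0.8)·(-0.8) + (3.2)·(3.2) + (1.2)·(1.2)) / 4 = 20.8/4 = 5.2
  S = [[5.8, 4.9],
 [4.9, 5.2]].

Step 3 — invert S. det(S) = 5.8·5.2 - (4.9)² = 6.15.
  S^{-1} = (1/det) · [[d, -b], [-b, a]] = [[0.8455, -0.7967],
 [-0.7967, 0.9431]].

Step 4 — quadratic form (x̄ - mu_0)^T · S^{-1} · (x̄ - mu_0):
  S^{-1} · (x̄ - mu_0) = (0.5203, -1.1057),
  (x̄ - mu_0)^T · [...] = (-2.4)·(0.5203) + (-3.2)·(-1.1057) = 2.2894.

Step 5 — scale by n: T² = 5 · 2.2894 = 11.4472.

T² ≈ 11.4472


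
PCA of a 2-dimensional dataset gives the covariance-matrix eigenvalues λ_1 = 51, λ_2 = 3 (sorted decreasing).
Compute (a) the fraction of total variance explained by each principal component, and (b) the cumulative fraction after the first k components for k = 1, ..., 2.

Step 1 — total variance = trace(Sigma) = Σ λ_i = 51 + 3 = 54.

Step 2 — fraction explained by component i = λ_i / Σ λ:
  PC1: 51/54 = 0.9444
  PC2: 3/54 = 0.0556

Step 3 — cumulative fraction after k components = (λ_1 + ... + λ_k) / Σ λ:
  k = 1: 51/54 = 0.9444
  k = 2: (51 + 3)/54 = 54/54 = 1

Summary (fraction, with percent):

explained: PC1 0.9444 (94.44%), PC2 0.0556 (5.56%);  cumulative: 0.9444, 1


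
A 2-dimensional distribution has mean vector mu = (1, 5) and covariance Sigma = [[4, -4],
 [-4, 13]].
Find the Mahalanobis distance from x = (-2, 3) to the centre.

Step 1 — centre the observation: (x - mu) = (-3, -2).

Step 2 — invert Sigma. det(Sigma) = 4·13 - (-4)² = 36.
  Sigma^{-1} = (1/det) · [[d, -b], [-b, a]] = [[0.3611, 0.1111],
 [0.1111, 0.1111]].

Step 3 — form the quadratic (x - mu)^T · Sigma^{-1} · (x - mu):
  Sigma^{-1} · (x - mu) = (-1.3056, -0.5556).
  (x - mu)^T · [Sigma^{-1} · (x - mu)] = (-3)·(-1.3056) + (-2)·(-0.5556) = 5.0278.

Step 4 — take square root: d = √(5.0278) ≈ 2.2423.

d(x, mu) = √(5.0278) ≈ 2.2423


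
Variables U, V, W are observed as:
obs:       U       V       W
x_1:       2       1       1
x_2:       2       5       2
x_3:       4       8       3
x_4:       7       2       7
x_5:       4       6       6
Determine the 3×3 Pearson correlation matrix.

Step 1 — column means:
  mean(U) = (2 + 2 + 4 + 7 + 4) / 5 = 19/5 = 3.8
  mean(V) = (1 + 5 + 8 + 2 + 6) / 5 = 22/5 = 4.4
  mean(W) = (1 + 2 + 3 + 7 + 6) / 5 = 19/5 = 3.8

Step 2 — sample variances and covariances s[i,j] = (1/(n-1)) · Σ_k (x_{k,i} - mean_i) · (x_{k,j} - mean_j), with n-1 = 4:
  s[U,U] = ((-1.8)·(-1.8) + (-1.8)·(-1.8) + (0.2)·(0.2) + (3.2)·(3.2) + (0.2)·(0.2)) / 4 = 16.8/4 = 4.2
  s[U,V] = ((-1.8)·(-3.4) + (-1.8)·(0.6) + (0.2)·(3.6) + (3.2)·(-2.4) + (0.2)·(1.6)) / 4 = -1.6/4 = -0.4
  s[U,W] = ((-1.8)·(-2.8) + (-1.8)·(-1.8) + (0.2)·(-0.8) + (3.2)·(3.2) + (0.2)·(2.2)) / 4 = 18.8/4 = 4.7
  s[V,V] = ((-3.4)·(-3.4) + (0.6)·(0.6) + (3.6)·(3.6) + (-2.4)·(-2.4) + (1.6)·(1.6)) / 4 = 33.2/4 = 8.3
  s[V,W] = ((-3.4)·(-2.8) + (0.6)·(-1.8) + (3.6)·(-0.8) + (-2.4)·(3.2) + (1.6)·(2.2)) / 4 = 1.4/4 = 0.35
  s[W,W] = ((-2.8)·(-2.8) + (-1.8)·(-1.8) + (-0.8)·(-0.8) + (3.2)·(3.2) + (2.2)·(2.2)) / 4 = 26.8/4 = 6.7
  Sample standard deviations s_i = √(s[i,i]):
  s(U) = √(4.2) = 2.0494
  s(V) = √(8.3) = 2.881
  s(W) = √(6.7) = 2.5884

Step 3 — r_{ij} = s_{ij} / (s_i · s_j):
  r[U,U] = 1 (diagonal).
  r[U,V] = -0.4 / (2.0494 · 2.881) = -0.4 / 5.9042 = -0.0677
  r[U,W] = 4.7 / (2.0494 · 2.5884) = 4.7 / 5.3047 = 0.886
  r[V,V] = 1 (diagonal).
  r[V,W] = 0.35 / (2.881 · 2.5884) = 0.35 / 7.4572 = 0.0469
  r[W,W] = 1 (diagonal).

R is symmetric with unit diagonal. Assembling:

R = [[1, -0.0677, 0.886],
 [-0.0677, 1, 0.0469],
 [0.886, 0.0469, 1]]


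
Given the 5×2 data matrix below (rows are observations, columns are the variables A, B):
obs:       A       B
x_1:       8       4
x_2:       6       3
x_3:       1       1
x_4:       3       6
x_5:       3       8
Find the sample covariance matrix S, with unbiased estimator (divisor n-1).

Step 1 — column means:
  mean(A) = (8 + 6 + 1 + 3 + 3) / 5 = 21/5 = 4.2
  mean(B) = (4 + 3 + 1 + 6 + 8) / 5 = 22/5 = 4.4

Step 2 — sample covariance S[i,j] = (1/(n-1)) · Σ_k (x_{k,i} - mean_i) · (x_{k,j} - mean_j), with n-1 = 4.
  S[A,A] = ((3.8)·(3.8) + (1.8)·(1.8) + (-3.2)·(-3.2) + (-1.2)·(-1.2) + (-1.2)·(-1.2)) / 4 = 30.8/4 = 7.7
  S[A,B] = ((3.8)·(-0.4) + (1.8)·(-1.4) + (-3.2)·(-3.4) + (-1.2)·(1.6) + (-1.2)·(3.6)) / 4 = 0.6/4 = 0.15
  S[B,B] = ((-0.4)·(-0.4) + (-1.4)·(-1.4) + (-3.4)·(-3.4) + (1.6)·(1.6) + (3.6)·(3.6)) / 4 = 29.2/4 = 7.3

S is symmetric (S[j,i] = S[i,j]). Assembling:

S = [[7.7, 0.15],
 [0.15, 7.3]]


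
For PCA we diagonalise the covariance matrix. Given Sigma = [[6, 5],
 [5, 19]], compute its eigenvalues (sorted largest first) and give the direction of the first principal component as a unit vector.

Step 1 — characteristic polynomial of 2×2 Sigma:
  det(Sigma - λI) = λ² - trace · λ + det = 0.
  trace = 6 + 19 = 25, det = 6·19 - (5)² = 89.
Step 2 — discriminant:
  Δ = trace² - 4·det = 625 - 356 = 269.
Step 3 — eigenvalues:
  λ = (trace ± √Δ)/2 = (25 ± 16.4012)/2,
  λ_1 = 20.7006,  λ_2 = 4.2994.

Step 4 — unit eigenvector for λ_1: solve (Sigma - λ_1 I)v = 0. First row:
  (6 - 20.7006)·v_x + (5)·v_y = 0, i.e. (-14.7006)·v_x + (5)·v_y = 0,
  so v ∝ (b, λ_1 - a) = (5, 14.7006) = u.
  ||u|| = √((5)² + (14.7006)²) = √(241.1079) ≈ 15.5277,
  v_1 = u/||u|| ≈ (0.322, 0.9467) (||v_1|| = 1).

λ_1 = 20.7006,  λ_2 = 4.2994;  v_1 ≈ (0.322, 0.9467)


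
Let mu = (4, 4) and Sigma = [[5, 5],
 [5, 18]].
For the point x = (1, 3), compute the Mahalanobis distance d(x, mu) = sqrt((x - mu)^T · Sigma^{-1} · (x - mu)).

Step 1 — centre the observation: (x - mu) = (-3, -1).

Step 2 — invert Sigma. det(Sigma) = 5·18 - (5)² = 65.
  Sigma^{-1} = (1/det) · [[d, -b], [-b, a]] = [[0.2769, -0.0769],
 [-0.0769, 0.0769]].

Step 3 — form the quadratic (x - mu)^T · Sigma^{-1} · (x - mu):
  Sigma^{-1} · (x - mu) = (-0.7538, 0.1538).
  (x - mu)^T · [Sigma^{-1} · (x - mu)] = (-3)·(-0.7538) + (-1)·(0.1538) = 2.1077.

Step 4 — take square root: d = √(2.1077) ≈ 1.4518.

d(x, mu) = √(2.1077) ≈ 1.4518


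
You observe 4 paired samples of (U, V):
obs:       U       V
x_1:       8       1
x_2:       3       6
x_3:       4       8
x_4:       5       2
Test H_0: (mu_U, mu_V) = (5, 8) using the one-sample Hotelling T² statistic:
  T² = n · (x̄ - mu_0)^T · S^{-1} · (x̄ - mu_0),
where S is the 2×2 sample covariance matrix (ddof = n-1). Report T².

Step 1 — sample mean vector:
  mean(U) = (8 + 3 + 4 + 5) / 4 = 20/4 = 5
  mean(V) = (1 + 6 + 8 + 2) / 4 = 17/4 = 4.25
  x̄ = (5, 4.25),  deviation x̄ - mu_0 = (5, 4.25) - (5, 8) = (0, -3.75).

Step 2 — sample covariance matrix, S[i,j] = (1/(n-1)) · Σ_k (x_{k,i} - mean_i) · (x_{k,j} - mean_j), divisor n-1 = 3:
  S[U,U] = ((3)·(3) + (-2)·(-2) + (-1)·(-1) + (0)·(0)) / 3 = 14/3 = 4.6667
  S[U,V] = ((3)·(-3.25) + (-2)·(1.75) + (-1)·(3.75) + (0)·(-2.25)) / 3 = -17/3 = -5.6667
  S[V,V] = ((-3.25)·(-3.25) + (1.75)·(1.75) + (3.75)·(3.75) + (-2.25)·(-2.25)) / 3 = 32.75/3 = 10.9167
  S = [[4.6667, -5.6667],
 [-5.6667, 10.9167]].

Step 3 — invert S. det(S) = 4.6667·10.9167 - (-5.6667)² = 18.8333.
  S^{-1} = (1/det) · [[d, -b], [-b, a]] = [[0.5796, 0.3009],
 [0.3009, 0.2478]].

Step 4 — quadratic form (x̄ - mu_0)^T · S^{-1} · (x̄ - mu_0):
  S^{-1} · (x̄ - mu_0) = (-1.1283, -0.9292),
  (x̄ - mu_0)^T · [...] = (0)·(-1.1283) + (-3.75)·(-0.9292) = 3.4845.

Step 5 — scale by n: T² = 4 · 3.4845 = 13.9381.

T² ≈ 13.9381


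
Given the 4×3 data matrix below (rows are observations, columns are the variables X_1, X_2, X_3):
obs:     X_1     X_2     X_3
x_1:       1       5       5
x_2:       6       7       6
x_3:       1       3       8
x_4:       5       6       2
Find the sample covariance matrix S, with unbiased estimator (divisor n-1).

Step 1 — column means:
  mean(X_1) = (1 + 6 + 1 + 5) / 4 = 13/4 = 3.25
  mean(X_2) = (5 + 7 + 3 + 6) / 4 = 21/4 = 5.25
  mean(X_3) = (5 + 6 + 8 + 2) / 4 = 21/4 = 5.25

Step 2 — sample covariance S[i,j] = (1/(n-1)) · Σ_k (x_{k,i} - mean_i) · (x_{k,j} - mean_j), with n-1 = 3.
  S[X_1,X_1] = ((-2.25)·(-2.25) + (2.75)·(2.75) + (-2.25)·(-2.25) + (1.75)·(1.75)) / 3 = 20.75/3 = 6.9167
  S[X_1,X_2] = ((-2.25)·(-0.25) + (2.75)·(1.75) + (-2.25)·(-2.25) + (1.75)·(0.75)) / 3 = 11.75/3 = 3.9167
  S[X_1,X_3] = ((-2.25)·(-0.25) + (2.75)·(0.75) + (-2.25)·(2.75) + (1.75)·(-3.25)) / 3 = -9.25/3 = -3.0833
  S[X_2,X_2] = ((-0.25)·(-0.25) + (1.75)·(1.75) + (-2.25)·(-2.25) + (0.75)·(0.75)) / 3 = 8.75/3 = 2.9167
  S[X_2,X_3] = ((-0.25)·(-0.25) + (1.75)·(0.75) + (-2.25)·(2.75) + (0.75)·(-3.25)) / 3 = -7.25/3 = -2.4167
  S[X_3,X_3] = ((-0.25)·(-0.25) + (0.75)·(0.75) + (2.75)·(2.75) + (-3.25)·(-3.25)) / 3 = 18.75/3 = 6.25

S is symmetric (S[j,i] = S[i,j]). Assembling:

S = [[6.9167, 3.9167, -3.0833],
 [3.9167, 2.9167, -2.4167],
 [-3.0833, -2.4167, 6.25]]


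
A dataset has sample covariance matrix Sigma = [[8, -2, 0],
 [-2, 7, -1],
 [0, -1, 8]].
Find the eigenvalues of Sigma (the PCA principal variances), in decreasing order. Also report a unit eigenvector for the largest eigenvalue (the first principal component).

Step 1 — characteristic polynomial p(λ) = det(λI - Sigma) = λ³ - tr·λ² + c_1·λ - det, where tr = trace, c_1 = sum of the principal 2×2 minors, det = det(Sigma):
  tr = 8 + 7 + 8 = 23,
  c_1 = (8·7 - (-2)²) + (8·8 - (0)²) + (7·8 - (-1)²) = 52 + 64 + 55 = 171,
  det = 8·(7·8 - (-1)²) - (-2)·((-2)·8 - (-1)·(0)) + (0)·((-2)·(-1) - 7·(0)) = 8·(55) - (-2)·(-16) + (0)·(2) = 408.
  So p(λ) = λ³ - 23λ² + 171λ - 408.
Step 2 — look for an integer root (rational root theorem: any rational root is an integer divisor of 408). Testing λ = 8:
  p(8) = 512 - 1472 + 1368 - 408 = 0  ✓
  Dividing out (λ - 8): p(λ) = (λ - 8)(λ² - 15λ + 51).
Step 3 — remaining eigenvalues from the quadratic λ² - 15λ + 51 = 0:
  Δ = 15² - 4·51 = 225 - 204 = 21,  λ = (15 ± √21)/2 = (15 ± 4.5826)/2 ≈ 9.7913 or 5.2087.
  Sorted: λ_1 = 9.7913,  λ_2 = 8,  λ_3 = 5.2087  (check: sum = 23 = tr ✓).

Step 4 — unit eigenvector for λ_1 ≈ 9.7913: v spans the null space of (Sigma - λ_1 I), whose rows are
  r_1 = (-1.7913, -2, 0),  r_2 = (-2, -2.7913, -1),  r_3 = (0, -1, -1.7913).
  v is orthogonal to every row, so take v ∝ r_1 × r_2 = ((-2)·(-1) - (0)·(-2.7913), (0)·(-2) - (-1.7913)·(-1), (-1.7913)·(-2.7913) - (-2)·(-2)) ≈ (2, -1.7913, 1).
  Let u = (2, -1.7913, 1).
  ||u|| = √((2)² + (-1.7913)² + (1)²) = √(8.2087) ≈ 2.8651,  v_1 = u/||u|| ≈ (0.6981, -0.6252, 0.349) (||v_1|| = 1).

λ_1 = 9.7913,  λ_2 = 8,  λ_3 = 5.2087;  v_1 ≈ (0.6981, -0.6252, 0.349)


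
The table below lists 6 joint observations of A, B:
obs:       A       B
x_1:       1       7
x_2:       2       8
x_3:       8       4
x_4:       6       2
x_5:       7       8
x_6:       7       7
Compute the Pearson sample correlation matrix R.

Step 1 — column means:
  mean(A) = (1 + 2 + 8 + 6 + 7 + 7) / 6 = 31/6 = 5.1667
  mean(B) = (7 + 8 + 4 + 2 + 8 + 7) / 6 = 36/6 = 6

Step 2 — sample variances and covariances s[i,j] = (1/(n-1)) · Σ_k (x_{k,i} - mean_i) · (x_{k,j} - mean_j), with n-1 = 5:
  s[A,A] = ((-4.1667)·(-4.1667) + (-3.1667)·(-3.1667) + (2.8333)·(2.8333) + (0.8333)·(0.8333) + (1.8333)·(1.8333) + (1.8333)·(1.8333)) / 5 = 42.8333/5 = 8.5667
  s[A,B] = ((-4.1667)·(1) + (-3.1667)·(2) + (2.8333)·(-2) + (0.8333)·(-4) + (1.8333)·(2) + (1.8333)·(1)) / 5 = -14/5 = -2.8
  s[B,B] = ((1)·(1) + (2)·(2) + (-2)·(-2) + (-4)·(-4) + (2)·(2) + (1)·(1)) / 5 = 30/5 = 6
  Sample standard deviations s_i = √(s[i,i]):
  s(A) = √(8.5667) = 2.9269
  s(B) = √(6) = 2.4495

Step 3 — r_{ij} = s_{ij} / (s_i · s_j):
  r[A,A] = 1 (diagonal).
  r[A,B] = -2.8 / (2.9269 · 2.4495) = -2.8 / 7.1694 = -0.3905
  r[B,B] = 1 (diagonal).

R is symmetric with unit diagonal. Assembling:

R = [[1, -0.3905],
 [-0.3905, 1]]


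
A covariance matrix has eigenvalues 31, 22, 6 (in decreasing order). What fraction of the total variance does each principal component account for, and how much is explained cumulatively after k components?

Step 1 — total variance = trace(Sigma) = Σ λ_i = 31 + 22 + 6 = 59.

Step 2 — fraction explained by component i = λ_i / Σ λ:
  PC1: 31/59 = 0.5254
  PC2: 22/59 = 0.3729
  PC3: 6/59 = 0.1017

Step 3 — cumulative fraction after k components = (λ_1 + ... + λ_k) / Σ λ:
  k = 1: 31/59 = 0.5254
  k = 2: (31 + 22)/59 = 53/59 = 0.8983
  k = 3: (31 + 22 + 6)/59 = 59/59 = 1

Summary (fraction, with percent):

explained: PC1 0.5254 (52.54%), PC2 0.3729 (37.29%), PC3 0.1017 (10.17%);  cumulative: 0.5254, 0.8983, 1


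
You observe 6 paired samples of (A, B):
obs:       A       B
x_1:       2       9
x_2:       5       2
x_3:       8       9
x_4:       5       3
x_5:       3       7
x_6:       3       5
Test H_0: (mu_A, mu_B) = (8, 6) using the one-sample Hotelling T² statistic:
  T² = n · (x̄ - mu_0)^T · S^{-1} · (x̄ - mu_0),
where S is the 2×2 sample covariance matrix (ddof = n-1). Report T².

Step 1 — sample mean vector:
  mean(A) = (2 + 5 + 8 + 5 + 3 + 3) / 6 = 26/6 = 4.3333
  mean(B) = (9 + 2 + 9 + 3 + 7 + 5) / 6 = 35/6 = 5.8333
  x̄ = (4.3333, 5.8333),  deviation x̄ - mu_0 = (4.3333, 5.8333) - (8, 6) = (-3.6667, -0.1667).

Step 2 — sample covariance matrix, S[i,j] = (1/(n-1)) · Σ_k (x_{k,i} - mean_i) · (x_{k,j} - mean_j), divisor n-1 = 5:
  S[A,A] = ((-2.3333)·(-2.3333) + (0.6667)·(0.6667) + (3.6667)·(3.6667) + (0.6667)·(0.6667) + (-1.3333)·(-1.3333) + (-1.3333)·(-1.3333)) / 5 = 23.3333/5 = 4.6667
  S[A,B] = ((-2.3333)·(3.1667) + (0.6667)·(-3.8333) + (3.6667)·(3.1667) + (0.6667)·(-2.8333) + (-1.3333)·(1.1667) + (-1.3333)·(-0.8333)) / 5 = -0.6667/5 = -0.1333
  S[B,B] = ((3.1667)·(3.1667) + (-3.8333)·(-3.8333) + (3.1667)·(3.1667) + (-2.8333)·(-2.8333) + (1.1667)·(1.1667) + (-0.8333)·(-0.8333)) / 5 = 44.8333/5 = 8.9667
  S = [[4.6667, -0.1333],
 [-0.1333, 8.9667]].

Step 3 — invert S. det(S) = 4.6667·8.9667 - (-0.1333)² = 41.8267.
  S^{-1} = (1/det) · [[d, -b], [-b, a]] = [[0.2144, 0.0032],
 [0.0032, 0.1116]].

Step 4 — quadratic form (x̄ - mu_0)^T · S^{-1} · (x̄ - mu_0):
  S^{-1} · (x̄ - mu_0) = (-0.7866, -0.0303),
  (x̄ - mu_0)^T · [...] = (-3.6667)·(-0.7866) + (-0.1667)·(-0.0303) = 2.8892.

Step 5 — scale by n: T² = 6 · 2.8892 = 17.335.

T² ≈ 17.335


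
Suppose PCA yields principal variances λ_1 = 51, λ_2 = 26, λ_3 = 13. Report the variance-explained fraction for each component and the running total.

Step 1 — total variance = trace(Sigma) = Σ λ_i = 51 + 26 + 13 = 90.

Step 2 — fraction explained by component i = λ_i / Σ λ:
  PC1: 51/90 = 0.5667
  PC2: 26/90 = 0.2889
  PC3: 13/90 = 0.1444

Step 3 — cumulative fraction after k components = (λ_1 + ... + λ_k) / Σ λ:
  k = 1: 51/90 = 0.5667
  k = 2: (51 + 26)/90 = 77/90 = 0.8556
  k = 3: (51 + 26 + 13)/90 = 90/90 = 1

Summary (fraction, with percent):

explained: PC1 0.5667 (56.67%), PC2 0.2889 (28.89%), PC3 0.1444 (14.44%);  cumulative: 0.5667, 0.8556, 1


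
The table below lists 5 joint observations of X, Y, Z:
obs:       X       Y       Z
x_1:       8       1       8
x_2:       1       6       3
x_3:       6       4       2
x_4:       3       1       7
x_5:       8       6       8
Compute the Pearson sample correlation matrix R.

Step 1 — column means:
  mean(X) = (8 + 1 + 6 + 3 + 8) / 5 = 26/5 = 5.2
  mean(Y) = (1 + 6 + 4 + 1 + 6) / 5 = 18/5 = 3.6
  mean(Z) = (8 + 3 + 2 + 7 + 8) / 5 = 28/5 = 5.6

Step 2 — sample variances and covariances s[i,j] = (1/(n-1)) · Σ_k (x_{k,i} - mean_i) · (x_{k,j} - mean_j), with n-1 = 4:
  s[X,X] = ((2.8)·(2.8) + (-4.2)·(-4.2) + (0.8)·(0.8) + (-2.2)·(-2.2) + (2.8)·(2.8)) / 4 = 38.8/4 = 9.7
  s[X,Y] = ((2.8)·(-2.6) + (-4.2)·(2.4) + (0.8)·(0.4) + (-2.2)·(-2.6) + (2.8)·(2.4)) / 4 = -4.6/4 = -1.15
  s[X,Z] = ((2.8)·(2.4) + (-4.2)·(-2.6) + (0.8)·(-3.6) + (-2.2)·(1.4) + (2.8)·(2.4)) / 4 = 18.4/4 = 4.6
  s[Y,Y] = ((-2.6)·(-2.6) + (2.4)·(2.4) + (0.4)·(0.4) + (-2.6)·(-2.6) + (2.4)·(2.4)) / 4 = 25.2/4 = 6.3
  s[Y,Z] = ((-2.6)·(2.4) + (2.4)·(-2.6) + (0.4)·(-3.6) + (-2.6)·(1.4) + (2.4)·(2.4)) / 4 = -11.8/4 = -2.95
  s[Z,Z] = ((2.4)·(2.4) + (-2.6)·(-2.6) + (-3.6)·(-3.6) + (1.4)·(1.4) + (2.4)·(2.4)) / 4 = 33.2/4 = 8.3
  Sample standard deviations s_i = √(s[i,i]):
  s(X) = √(9.7) = 3.1145
  s(Y) = √(6.3) = 2.51
  s(Z) = √(8.3) = 2.881

Step 3 — r_{ij} = s_{ij} / (s_i · s_j):
  r[X,X] = 1 (diagonal).
  r[X,Y] = -1.15 / (3.1145 · 2.51) = -1.15 / 7.8173 = -0.1471
  r[X,Z] = 4.6 / (3.1145 · 2.881) = 4.6 / 8.9727 = 0.5127
  r[Y,Y] = 1 (diagonal).
  r[Y,Z] = -2.95 / (2.51 · 2.881) = -2.95 / 7.2312 = -0.408
  r[Z,Z] = 1 (diagonal).

R is symmetric with unit diagonal. Assembling:

R = [[1, -0.1471, 0.5127],
 [-0.1471, 1, -0.408],
 [0.5127, -0.408, 1]]


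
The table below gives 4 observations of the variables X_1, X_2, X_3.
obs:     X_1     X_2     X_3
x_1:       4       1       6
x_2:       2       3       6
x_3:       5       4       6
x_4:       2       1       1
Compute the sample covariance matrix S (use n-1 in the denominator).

Step 1 — column means:
  mean(X_1) = (4 + 2 + 5 + 2) / 4 = 13/4 = 3.25
  mean(X_2) = (1 + 3 + 4 + 1) / 4 = 9/4 = 2.25
  mean(X_3) = (6 + 6 + 6 + 1) / 4 = 19/4 = 4.75

Step 2 — sample covariance S[i,j] = (1/(n-1)) · Σ_k (x_{k,i} - mean_i) · (x_{k,j} - mean_j), with n-1 = 3.
  S[X_1,X_1] = ((0.75)·(0.75) + (-1.25)·(-1.25) + (1.75)·(1.75) + (-1.25)·(-1.25)) / 3 = 6.75/3 = 2.25
  S[X_1,X_2] = ((0.75)·(-1.25) + (-1.25)·(0.75) + (1.75)·(1.75) + (-1.25)·(-1.25)) / 3 = 2.75/3 = 0.9167
  S[X_1,X_3] = ((0.75)·(1.25) + (-1.25)·(1.25) + (1.75)·(1.25) + (-1.25)·(-3.75)) / 3 = 6.25/3 = 2.0833
  S[X_2,X_2] = ((-1.25)·(-1.25) + (0.75)·(0.75) + (1.75)·(1.75) + (-1.25)·(-1.25)) / 3 = 6.75/3 = 2.25
  S[X_2,X_3] = ((-1.25)·(1.25) + (0.75)·(1.25) + (1.75)·(1.25) + (-1.25)·(-3.75)) / 3 = 6.25/3 = 2.0833
  S[X_3,X_3] = ((1.25)·(1.25) + (1.25)·(1.25) + (1.25)·(1.25) + (-3.75)·(-3.75)) / 3 = 18.75/3 = 6.25

S is symmetric (S[j,i] = S[i,j]). Assembling:

S = [[2.25, 0.9167, 2.0833],
 [0.9167, 2.25, 2.0833],
 [2.0833, 2.0833, 6.25]]


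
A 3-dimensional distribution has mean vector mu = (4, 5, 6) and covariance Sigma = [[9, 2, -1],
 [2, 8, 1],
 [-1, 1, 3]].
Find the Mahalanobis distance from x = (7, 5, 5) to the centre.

Step 1 — centre the observation: (x - mu) = (3, 0, -1).

Step 2 — invert Sigma (cofactor / det for 3×3, or solve directly):
  Sigma^{-1} = [[0.1257, -0.0383, 0.0546],
 [-0.0383, 0.1421, -0.0601],
 [0.0546, -0.0601, 0.3716]].

Step 3 — form the quadratic (x - mu)^T · Sigma^{-1} · (x - mu):
  Sigma^{-1} · (x - mu) = (0.3224, -0.0546, -0.2077).
  (x - mu)^T · [Sigma^{-1} · (x - mu)] = (3)·(0.3224) + (0)·(-0.0546) + (-1)·(-0.2077) = 1.1749.

Step 4 — take square root: d = √(1.1749) ≈ 1.0839.

d(x, mu) = √(1.1749) ≈ 1.0839


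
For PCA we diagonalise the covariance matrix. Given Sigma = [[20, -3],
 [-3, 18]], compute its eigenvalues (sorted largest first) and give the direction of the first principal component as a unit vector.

Step 1 — characteristic polynomial of 2×2 Sigma:
  det(Sigma - λI) = λ² - trace · λ + det = 0.
  trace = 20 + 18 = 38, det = 20·18 - (-3)² = 351.
Step 2 — discriminant:
  Δ = trace² - 4·det = 1444 - 1404 = 40.
Step 3 — eigenvalues:
  λ = (trace ± √Δ)/2 = (38 ± 6.3246)/2,
  λ_1 = 22.1623,  λ_2 = 15.8377.

Step 4 — unit eigenvector for λ_1: solve (Sigma - λ_1 I)v = 0. First row:
  (20 - 22.1623)·v_x + (-3)·v_y = 0, i.e. (-2.1623)·v_x + (-3)·v_y = 0,
  so v ∝ (b, λ_1 - a) = (-3, 2.1623); multiply by -1 so the first entry is positive: u = (3, -2.1623).
  ||u|| = √((3)² + (-2.1623)²) = √(13.6754) ≈ 3.698,
  v_1 = u/||u|| ≈ (0.8112, -0.5847) (||v_1|| = 1).

λ_1 = 22.1623,  λ_2 = 15.8377;  v_1 ≈ (0.8112, -0.5847)


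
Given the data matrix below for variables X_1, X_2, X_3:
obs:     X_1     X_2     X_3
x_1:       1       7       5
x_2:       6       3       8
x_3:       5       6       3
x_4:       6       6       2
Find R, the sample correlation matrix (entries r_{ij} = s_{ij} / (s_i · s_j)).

Step 1 — column means:
  mean(X_1) = (1 + 6 + 5 + 6) / 4 = 18/4 = 4.5
  mean(X_2) = (7 + 3 + 6 + 6) / 4 = 22/4 = 5.5
  mean(X_3) = (5 + 8 + 3 + 2) / 4 = 18/4 = 4.5

Step 2 — sample variances and covariances s[i,j] = (1/(n-1)) · Σ_k (x_{k,i} - mean_i) · (x_{k,j} - mean_j), with n-1 = 3:
  s[X_1,X_1] = ((-3.5)·(-3.5) + (1.5)·(1.5) + (0.5)·(0.5) + (1.5)·(1.5)) / 3 = 17/3 = 5.6667
  s[X_1,X_2] = ((-3.5)·(1.5) + (1.5)·(-2.5) + (0.5)·(0.5) + (1.5)·(0.5)) / 3 = -8/3 = -2.6667
  s[X_1,X_3] = ((-3.5)·(0.5) + (1.5)·(3.5) + (0.5)·(-1.5) + (1.5)·(-2.5)) / 3 = -1/3 = -0.3333
  s[X_2,X_2] = ((1.5)·(1.5) + (-2.5)·(-2.5) + (0.5)·(0.5) + (0.5)·(0.5)) / 3 = 9/3 = 3
  s[X_2,X_3] = ((1.5)·(0.5) + (-2.5)·(3.5) + (0.5)·(-1.5) + (0.5)·(-2.5)) / 3 = -10/3 = -3.3333
  s[X_3,X_3] = ((0.5)·(0.5) + (3.5)·(3.5) + (-1.5)·(-1.5) + (-2.5)·(-2.5)) / 3 = 21/3 = 7
  Sample standard deviations s_i = √(s[i,i]):
  s(X_1) = √(5.6667) = 2.3805
  s(X_2) = √(3) = 1.7321
  s(X_3) = √(7) = 2.6458

Step 3 — r_{ij} = s_{ij} / (s_i · s_j):
  r[X_1,X_1] = 1 (diagonal).
  r[X_1,X_2] = -2.6667 / (2.3805 · 1.7321) = -2.6667 / 4.1231 = -0.6468
  r[X_1,X_3] = -0.3333 / (2.3805 · 2.6458) = -0.3333 / 6.2981 = -0.0529
  r[X_2,X_2] = 1 (diagonal).
  r[X_2,X_3] = -3.3333 / (1.7321 · 2.6458) = -3.3333 / 4.5826 = -0.7274
  r[X_3,X_3] = 1 (diagonal).

R is symmetric with unit diagonal. Assembling:

R = [[1, -0.6468, -0.0529],
 [-0.6468, 1, -0.7274],
 [-0.0529, -0.7274, 1]]


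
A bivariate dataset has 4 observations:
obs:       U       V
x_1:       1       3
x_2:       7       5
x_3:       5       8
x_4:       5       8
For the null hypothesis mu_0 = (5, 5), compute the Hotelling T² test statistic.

Step 1 — sample mean vector:
  mean(U) = (1 + 7 + 5 + 5) / 4 = 18/4 = 4.5
  mean(V) = (3 + 5 + 8 + 8) / 4 = 24/4 = 6
  x̄ = (4.5, 6),  deviation x̄ - mu_0 = (4.5, 6) - (5, 5) = (-0.5, 1).

Step 2 — sample covariance matrix, S[i,j] = (1/(n-1)) · Σ_k (x_{k,i} - mean_i) · (x_{k,j} - mean_j), divisor n-1 = 3:
  S[U,U] = ((-3.5)·(-3.5) + (2.5)·(2.5) + (0.5)·(0.5) + (0.5)·(0.5)) / 3 = 19/3 = 6.3333
  S[U,V] = ((-3.5)·(-3) + (2.5)·(-1) + (0.5)·(2) + (0.5)·(2)) / 3 = 10/3 = 3.3333
  S[V,V] = ((-3)·(-3) + (-1)·(-1) + (2)·(2) + (2)·(2)) / 3 = 18/3 = 6
  S = [[6.3333, 3.3333],
 [3.3333, 6]].

Step 3 — invert S. det(S) = 6.3333·6 - (3.3333)² = 26.8889.
  S^{-1} = (1/det) · [[d, -b], [-b, a]] = [[0.2231, -0.124],
 [-0.124, 0.2355]].

Step 4 — quadratic form (x̄ - mu_0)^T · S^{-1} · (x̄ - mu_0):
  S^{-1} · (x̄ - mu_0) = (-0.2355, 0.2975),
  (x̄ - mu_0)^T · [...] = (-0.5)·(-0.2355) + (1)·(0.2975) = 0.4153.

Step 5 — scale by n: T² = 4 · 0.4153 = 1.6612.

T² ≈ 1.6612


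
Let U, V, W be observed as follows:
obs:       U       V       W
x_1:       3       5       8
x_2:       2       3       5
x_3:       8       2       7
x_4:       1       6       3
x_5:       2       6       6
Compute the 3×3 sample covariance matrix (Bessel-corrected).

Step 1 — column means:
  mean(U) = (3 + 2 + 8 + 1 + 2) / 5 = 16/5 = 3.2
  mean(V) = (5 + 3 + 2 + 6 + 6) / 5 = 22/5 = 4.4
  mean(W) = (8 + 5 + 7 + 3 + 6) / 5 = 29/5 = 5.8

Step 2 — sample covariance S[i,j] = (1/(n-1)) · Σ_k (x_{k,i} - mean_i) · (x_{k,j} - mean_j), with n-1 = 4.
  S[U,U] = ((-0.2)·(-0.2) + (-1.2)·(-1.2) + (4.8)·(4.8) + (-2.2)·(-2.2) + (-1.2)·(-1.2)) / 4 = 30.8/4 = 7.7
  S[U,V] = ((-0.2)·(0.6) + (-1.2)·(-1.4) + (4.8)·(-2.4) + (-2.2)·(1.6) + (-1.2)·(1.6)) / 4 = -15.4/4 = -3.85
  S[U,W] = ((-0.2)·(2.2) + (-1.2)·(-0.8) + (4.8)·(1.2) + (-2.2)·(-2.8) + (-1.2)·(0.2)) / 4 = 12.2/4 = 3.05
  S[V,V] = ((0.6)·(0.6) + (-1.4)·(-1.4) + (-2.4)·(-2.4) + (1.6)·(1.6) + (1.6)·(1.6)) / 4 = 13.2/4 = 3.3
  S[V,W] = ((0.6)·(2.2) + (-1.4)·(-0.8) + (-2.4)·(1.2) + (1.6)·(-2.8) + (1.6)·(0.2)) / 4 = -4.6/4 = -1.15
  S[W,W] = ((2.2)·(2.2) + (-0.8)·(-0.8) + (1.2)·(1.2) + (-2.8)·(-2.8) + (0.2)·(0.2)) / 4 = 14.8/4 = 3.7

S is symmetric (S[j,i] = S[i,j]). Assembling:

S = [[7.7, -3.85, 3.05],
 [-3.85, 3.3, -1.15],
 [3.05, -1.15, 3.7]]


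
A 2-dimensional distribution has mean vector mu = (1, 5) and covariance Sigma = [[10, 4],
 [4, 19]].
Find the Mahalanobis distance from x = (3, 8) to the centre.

Step 1 — centre the observation: (x - mu) = (2, 3).

Step 2 — invert Sigma. det(Sigma) = 10·19 - (4)² = 174.
  Sigma^{-1} = (1/det) · [[d, -b], [-b, a]] = [[0.1092, -0.023],
 [-0.023, 0.0575]].

Step 3 — form the quadratic (x - mu)^T · Sigma^{-1} · (x - mu):
  Sigma^{-1} · (x - mu) = (0.1494, 0.1264).
  (x - mu)^T · [Sigma^{-1} · (x - mu)] = (2)·(0.1494) + (3)·(0.1264) = 0.6782.

Step 4 — take square root: d = √(0.6782) ≈ 0.8235.

d(x, mu) = √(0.6782) ≈ 0.8235


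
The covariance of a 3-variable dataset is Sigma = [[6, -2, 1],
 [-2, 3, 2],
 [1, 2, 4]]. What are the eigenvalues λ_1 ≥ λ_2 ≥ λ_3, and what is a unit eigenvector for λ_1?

Step 1 — characteristic polynomial p(λ) = det(λI - Sigma) = λ³ - tr·λ² + c_1·λ - det, where tr = trace, c_1 = sum of the principal 2×2 minors, det = det(Sigma):
  tr = 6 + 3 + 4 = 13,
  c_1 = (6·3 - (-2)²) + (6·4 - (1)²) + (3·4 - (2)²) = 14 + 23 + 8 = 45,
  det = 6·(3·4 - (2)²) - (-2)·((-2)·4 - (2)·(1)) + (1)·((-2)·(2) - 3·(1)) = 6·(8) - (-2)·(-10) + (1)·(-7) = 21.
  So p(λ) = λ³ - 13λ² + 45λ - 21.
Step 2 — look for an integer root (rational root theorem: any rational root is an integer divisor of 21). Testing λ = 7:
  p(7) = 343 - 637 + 315 - 21 = 0  ✓
  Dividing out (λ - 7): p(λ) = (λ - 7)(λ² - 6λ + 3).
Step 3 — remaining eigenvalues from the quadratic λ² - 6λ + 3 = 0:
  Δ = 6² - 4·3 = 36 - 12 = 24,  λ = (6 ± √24)/2 = (6 ± 4.899)/2 ≈ 5.4495 or 0.5505.
  Sorted: λ_1 = 7,  λ_2 = 5.4495,  λ_3 = 0.5505  (check: sum = 13 = tr ✓).

Step 4 — unit eigenvector for λ_1 = 7: v spans the null space of (Sigma - λ_1 I), whose rows are
  r_1 = (-1, -2, 1),  r_2 = (-2, -4, 2),  r_3 = (1, 2, -3).
  v is orthogonal to every row, so take v ∝ r_1 × r_3 = ((-2)·(-3) - (1)·(2), (1)·(1) - (-1)·(-3), (-1)·(2) - (-2)·(1)) = (4, -2, 0).
  Rescale (divide by 2): u = (2, -1, 0).
  ||u|| = √((2)² + (-1)² + (0)²) = √(5) ≈ 2.2361,  v_1 = u/||u|| ≈ (0.8944, -0.4472, 0) (||v_1|| = 1).

λ_1 = 7,  λ_2 = 5.4495,  λ_3 = 0.5505;  v_1 ≈ (0.8944, -0.4472, 0)


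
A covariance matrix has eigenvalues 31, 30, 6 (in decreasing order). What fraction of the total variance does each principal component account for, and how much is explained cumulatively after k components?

Step 1 — total variance = trace(Sigma) = Σ λ_i = 31 + 30 + 6 = 67.

Step 2 — fraction explained by component i = λ_i / Σ λ:
  PC1: 31/67 = 0.4627
  PC2: 30/67 = 0.4478
  PC3: 6/67 = 0.0896

Step 3 — cumulative fraction after k components = (λ_1 + ... + λ_k) / Σ λ:
  k = 1: 31/67 = 0.4627
  k = 2: (31 + 30)/67 = 61/67 = 0.9104
  k = 3: (31 + 30 + 6)/67 = 67/67 = 1

Summary (fraction, with percent):

explained: PC1 0.4627 (46.27%), PC2 0.4478 (44.78%), PC3 0.0896 (8.96%);  cumulative: 0.4627, 0.9104, 1


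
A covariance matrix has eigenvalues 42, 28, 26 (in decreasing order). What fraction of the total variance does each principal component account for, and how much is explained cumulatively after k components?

Step 1 — total variance = trace(Sigma) = Σ λ_i = 42 + 28 + 26 = 96.

Step 2 — fraction explained by component i = λ_i / Σ λ:
  PC1: 42/96 = 0.4375
  PC2: 28/96 = 0.2917
  PC3: 26/96 = 0.2708

Step 3 — cumulative fraction after k components = (λ_1 + ... + λ_k) / Σ λ:
  k = 1: 42/96 = 0.4375
  k = 2: (42 + 28)/96 = 70/96 = 0.7292
  k = 3: (42 + 28 + 26)/96 = 96/96 = 1

Summary (fraction, with percent):

explained: PC1 0.4375 (43.75%), PC2 0.2917 (29.17%), PC3 0.2708 (27.08%);  cumulative: 0.4375, 0.7292, 1


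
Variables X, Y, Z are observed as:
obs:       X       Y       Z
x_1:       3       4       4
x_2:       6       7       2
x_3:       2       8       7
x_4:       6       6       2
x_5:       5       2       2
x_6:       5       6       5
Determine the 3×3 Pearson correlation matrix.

Step 1 — column means:
  mean(X) = (3 + 6 + 2 + 6 + 5 + 5) / 6 = 27/6 = 4.5
  mean(Y) = (4 + 7 + 8 + 6 + 2 + 6) / 6 = 33/6 = 5.5
  mean(Z) = (4 + 2 + 7 + 2 + 2 + 5) / 6 = 22/6 = 3.6667

Step 2 — sample variances and covariances s[i,j] = (1/(n-1)) · Σ_k (x_{k,i} - mean_i) · (x_{k,j} - mean_j), with n-1 = 5:
  s[X,X] = ((-1.5)·(-1.5) + (1.5)·(1.5) + (-2.5)·(-2.5) + (1.5)·(1.5) + (0.5)·(0.5) + (0.5)·(0.5)) / 5 = 13.5/5 = 2.7
  s[X,Y] = ((-1.5)·(-1.5) + (1.5)·(1.5) + (-2.5)·(2.5) + (1.5)·(0.5) + (0.5)·(-3.5) + (0.5)·(0.5)) / 5 = -2.5/5 = -0.5
  s[X,Z] = ((-1.5)·(0.3333) + (1.5)·(-1.6667) + (-2.5)·(3.3333) + (1.5)·(-1.6667) + (0.5)·(-1.6667) + (0.5)·(1.3333)) / 5 = -14/5 = -2.8
  s[Y,Y] = ((-1.5)·(-1.5) + (1.5)·(1.5) + (2.5)·(2.5) + (0.5)·(0.5) + (-3.5)·(-3.5) + (0.5)·(0.5)) / 5 = 23.5/5 = 4.7
  s[Y,Z] = ((-1.5)·(0.3333) + (1.5)·(-1.6667) + (2.5)·(3.3333) + (0.5)·(-1.6667) + (-3.5)·(-1.6667) + (0.5)·(1.3333)) / 5 = 11/5 = 2.2
  s[Z,Z] = ((0.3333)·(0.3333) + (-1.6667)·(-1.6667) + (3.3333)·(3.3333) + (-1.6667)·(-1.6667) + (-1.6667)·(-1.6667) + (1.3333)·(1.3333)) / 5 = 21.3333/5 = 4.2667
  Sample standard deviations s_i = √(s[i,i]):
  s(X) = √(2.7) = 1.6432
  s(Y) = √(4.7) = 2.1679
  s(Z) = √(4.2667) = 2.0656

Step 3 — r_{ij} = s_{ij} / (s_i · s_j):
  r[X,X] = 1 (diagonal).
  r[X,Y] = -0.5 / (1.6432 · 2.1679) = -0.5 / 3.5623 = -0.1404
  r[X,Z] = -2.8 / (1.6432 · 2.0656) = -2.8 / 3.3941 = -0.825
  r[Y,Y] = 1 (diagonal).
  r[Y,Z] = 2.2 / (2.1679 · 2.0656) = 2.2 / 4.4781 = 0.4913
  r[Z,Z] = 1 (diagonal).

R is symmetric with unit diagonal. Assembling:

R = [[1, -0.1404, -0.825],
 [-0.1404, 1, 0.4913],
 [-0.825, 0.4913, 1]]
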